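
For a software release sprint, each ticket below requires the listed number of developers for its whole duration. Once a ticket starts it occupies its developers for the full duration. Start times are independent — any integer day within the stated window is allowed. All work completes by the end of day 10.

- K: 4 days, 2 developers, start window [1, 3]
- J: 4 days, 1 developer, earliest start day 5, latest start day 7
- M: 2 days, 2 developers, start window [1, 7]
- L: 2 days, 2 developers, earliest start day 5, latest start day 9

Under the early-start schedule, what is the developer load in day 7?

1

At early start, day 7 has: J.
Demand: 1 = 1.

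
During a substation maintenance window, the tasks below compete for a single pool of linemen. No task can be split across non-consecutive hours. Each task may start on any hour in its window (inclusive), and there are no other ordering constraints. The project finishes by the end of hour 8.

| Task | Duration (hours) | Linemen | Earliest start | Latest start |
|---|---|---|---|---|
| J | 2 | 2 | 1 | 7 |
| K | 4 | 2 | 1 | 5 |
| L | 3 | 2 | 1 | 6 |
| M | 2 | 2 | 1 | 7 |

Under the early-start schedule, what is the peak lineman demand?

8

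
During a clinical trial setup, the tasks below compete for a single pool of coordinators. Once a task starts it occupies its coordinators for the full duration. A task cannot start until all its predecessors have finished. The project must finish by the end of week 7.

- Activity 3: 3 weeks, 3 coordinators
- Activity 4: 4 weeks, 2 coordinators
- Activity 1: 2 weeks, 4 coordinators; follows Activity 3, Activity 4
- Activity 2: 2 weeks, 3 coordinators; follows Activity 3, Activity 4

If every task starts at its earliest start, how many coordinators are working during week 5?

7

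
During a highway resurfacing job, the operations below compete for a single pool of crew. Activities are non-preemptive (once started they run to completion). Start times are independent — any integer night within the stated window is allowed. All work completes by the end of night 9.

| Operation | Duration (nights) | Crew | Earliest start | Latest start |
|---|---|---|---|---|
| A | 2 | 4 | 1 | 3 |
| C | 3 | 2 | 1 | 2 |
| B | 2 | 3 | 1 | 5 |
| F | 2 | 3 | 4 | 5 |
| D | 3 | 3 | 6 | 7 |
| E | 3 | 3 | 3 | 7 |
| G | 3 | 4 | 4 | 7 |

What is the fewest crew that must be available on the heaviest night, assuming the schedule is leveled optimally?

7

Early-start (A@1, C@1, B@1, F@4, D@6, E@3, G@4) gives peak 10: n1:9  n2:9  n3:5  n4:10  n5:10  n6:7  n7:3  n8:3  n9:0.
Shift B→3, F→5, D→7, E→4, G→7.
Schedule A@1, C@1, B@3, F@5, D@7, E@4, G@7: n1:6  n2:6  n3:5  n4:6  n5:6  n6:6  n7:7  n8:7  n9:7 — peak 7.
Total crew member-nights = 56 over 9 nights ⇒ peak ≥ ⌈56/9⌉ = 7, so 7 is optimal.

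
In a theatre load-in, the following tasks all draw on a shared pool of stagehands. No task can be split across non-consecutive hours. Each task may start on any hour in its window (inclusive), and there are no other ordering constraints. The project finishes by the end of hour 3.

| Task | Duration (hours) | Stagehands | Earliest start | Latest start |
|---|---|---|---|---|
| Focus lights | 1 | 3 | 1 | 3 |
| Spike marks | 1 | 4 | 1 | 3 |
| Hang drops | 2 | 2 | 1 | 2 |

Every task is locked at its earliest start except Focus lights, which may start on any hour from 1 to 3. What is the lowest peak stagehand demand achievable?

Focus lights@1: h1:9  h2:2  h3:0 → peak 9
Focus lights@2: h1:6  h2:5  h3:0 → peak 6
Focus lights@3: h1:6  h2:2  h3:3 → peak 6
Best is Focus lights@2, peak 6.

6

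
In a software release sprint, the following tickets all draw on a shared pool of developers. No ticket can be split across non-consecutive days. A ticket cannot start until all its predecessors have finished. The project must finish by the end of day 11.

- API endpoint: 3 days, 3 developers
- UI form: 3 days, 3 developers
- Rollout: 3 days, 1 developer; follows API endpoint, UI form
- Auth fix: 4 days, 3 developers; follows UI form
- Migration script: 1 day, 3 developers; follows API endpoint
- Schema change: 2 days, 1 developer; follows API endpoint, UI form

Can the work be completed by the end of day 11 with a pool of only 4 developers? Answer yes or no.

yes

Schedule API endpoint@1, UI form@4, Rollout@7, Auth fix@7, Migration script@11, Schema change@10: d1:3  d2:3  d3:3  d4:3  d5:3  d6:3  d7:4  d8:4  d9:4  d10:4  d11:4 — peak 4 ≤ 4.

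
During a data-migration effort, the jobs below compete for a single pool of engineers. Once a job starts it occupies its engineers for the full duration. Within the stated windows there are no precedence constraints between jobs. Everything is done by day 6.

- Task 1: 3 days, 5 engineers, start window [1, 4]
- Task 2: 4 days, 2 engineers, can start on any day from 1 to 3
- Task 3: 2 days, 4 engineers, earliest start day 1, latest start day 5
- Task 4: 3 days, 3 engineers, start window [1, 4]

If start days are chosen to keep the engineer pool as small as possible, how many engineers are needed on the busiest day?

Early-start (Task 1@1, Task 2@1, Task 3@1, Task 4@1) gives peak 14: d1:14  d2:14  d3:10  d4:2  d5:0  d6:0.
Shift Task 3→5, Task 4→4.
Schedule Task 1@1, Task 2@1, Task 3@5, Task 4@4: d1:7  d2:7  d3:7  d4:5  d5:7  d6:7 — peak 7.
Total engineer-days = 40 over 6 days ⇒ peak ≥ ⌈40/6⌉ = 7, so 7 is optimal.

7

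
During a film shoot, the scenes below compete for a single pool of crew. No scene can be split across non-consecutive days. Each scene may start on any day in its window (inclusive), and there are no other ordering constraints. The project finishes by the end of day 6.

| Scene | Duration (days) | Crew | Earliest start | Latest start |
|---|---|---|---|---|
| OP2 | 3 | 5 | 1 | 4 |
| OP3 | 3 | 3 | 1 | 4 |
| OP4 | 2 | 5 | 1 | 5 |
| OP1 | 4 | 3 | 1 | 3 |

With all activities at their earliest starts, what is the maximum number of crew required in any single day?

16

Early-start schedule: OP2@1, OP3@1, OP4@1, OP1@1.
Load per day: day 1: 16, day 2: 16, day 3: 11, day 4: 3, day 5: 0, day 6: 0.
Peak is 16.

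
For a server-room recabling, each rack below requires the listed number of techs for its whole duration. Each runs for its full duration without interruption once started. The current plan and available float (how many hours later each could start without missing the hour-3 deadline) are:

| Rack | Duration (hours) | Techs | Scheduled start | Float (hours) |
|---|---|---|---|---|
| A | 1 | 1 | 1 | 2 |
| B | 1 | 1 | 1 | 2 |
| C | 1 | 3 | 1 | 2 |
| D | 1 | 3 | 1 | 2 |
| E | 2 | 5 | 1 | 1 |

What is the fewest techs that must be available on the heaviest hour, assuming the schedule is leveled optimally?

6

Early-start (A@1, B@1, C@1, D@1, E@1) gives peak 13: h1:13  h2:5  h3:0.
Shift B→2, C→3, D→3.
Schedule A@1, B@2, C@3, D@3, E@1: h1:6  h2:6  h3:6 — peak 6.
Total tech-hours = 18 over 3 hours ⇒ peak ≥ ⌈18/3⌉ = 6, so 6 is optimal.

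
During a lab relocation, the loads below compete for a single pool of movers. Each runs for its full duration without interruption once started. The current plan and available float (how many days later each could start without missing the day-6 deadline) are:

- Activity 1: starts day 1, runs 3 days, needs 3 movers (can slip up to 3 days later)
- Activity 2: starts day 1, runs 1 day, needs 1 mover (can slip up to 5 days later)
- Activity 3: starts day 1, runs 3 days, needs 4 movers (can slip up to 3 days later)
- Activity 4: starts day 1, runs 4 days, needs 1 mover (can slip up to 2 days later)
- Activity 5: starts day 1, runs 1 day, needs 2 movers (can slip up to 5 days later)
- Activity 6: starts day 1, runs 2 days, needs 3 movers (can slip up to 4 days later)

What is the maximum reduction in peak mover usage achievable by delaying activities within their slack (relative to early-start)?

8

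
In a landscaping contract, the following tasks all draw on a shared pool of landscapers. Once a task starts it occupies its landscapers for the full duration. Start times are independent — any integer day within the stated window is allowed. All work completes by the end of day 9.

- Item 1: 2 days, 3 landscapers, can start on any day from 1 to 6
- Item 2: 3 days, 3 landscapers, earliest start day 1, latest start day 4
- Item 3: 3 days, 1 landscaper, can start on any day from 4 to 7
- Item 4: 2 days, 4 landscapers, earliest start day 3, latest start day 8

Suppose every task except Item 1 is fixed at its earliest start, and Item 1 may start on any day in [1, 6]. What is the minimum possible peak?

7

Item 1@1: d1:6  d2:6  d3:7  d4:5  d5:1  d6:1  d7:0  d8:0  d9:0 → peak 7
Item 1@2: d1:3  d2:6  d3:10  d4:5  d5:1  d6:1  d7:0  d8:0  d9:0 → peak 10
Item 1@3: d1:3  d2:3  d3:10  d4:8  d5:1  d6:1  d7:0  d8:0  d9:0 → peak 10
Item 1@4: d1:3  d2:3  d3:7  d4:8  d5:4  d6:1  d7:0  d8:0  d9:0 → peak 8
Item 1@5: d1:3  d2:3  d3:7  d4:5  d5:4  d6:4  d7:0  d8:0  d9:0 → peak 7
Item 1@6: d1:3  d2:3  d3:7  d4:5  d5:1  d6:4  d7:3  d8:0  d9:0 → peak 7
Best is Item 1@1, peak 7.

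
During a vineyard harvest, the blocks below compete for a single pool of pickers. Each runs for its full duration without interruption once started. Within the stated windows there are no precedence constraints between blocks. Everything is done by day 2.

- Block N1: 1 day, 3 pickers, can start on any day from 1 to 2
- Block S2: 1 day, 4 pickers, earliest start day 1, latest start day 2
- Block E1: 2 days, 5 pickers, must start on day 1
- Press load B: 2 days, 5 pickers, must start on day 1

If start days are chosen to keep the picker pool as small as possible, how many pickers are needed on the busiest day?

Early-start (Block N1@1, Block S2@1, Block E1@1, Press load B@1) gives peak 17: d1:17  d2:10.
Shift Block S2→2.
Schedule Block N1@1, Block S2@2, Block E1@1, Press load B@1: d1:13  d2:14 — peak 14.
Total picker-days = 27 over 2 days ⇒ peak ≥ ⌈27/2⌉ = 14, so 14 is optimal.

14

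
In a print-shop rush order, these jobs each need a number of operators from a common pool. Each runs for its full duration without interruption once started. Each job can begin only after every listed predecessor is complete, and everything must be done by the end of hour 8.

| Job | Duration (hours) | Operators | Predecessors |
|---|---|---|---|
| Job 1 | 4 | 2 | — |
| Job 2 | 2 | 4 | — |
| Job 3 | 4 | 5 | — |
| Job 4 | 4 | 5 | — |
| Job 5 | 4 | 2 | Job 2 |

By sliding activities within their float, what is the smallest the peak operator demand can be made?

9

Early-start (Job 1@1, Job 2@1, Job 3@1, Job 4@1, Job 5@3) gives peak 16: h1:16  h2:16  h3:14  h4:14  h5:2  h6:2  h7:0  h8:0.
Shift Job 1→3, Job 4→5.
Schedule Job 1@3, Job 2@1, Job 3@1, Job 4@5, Job 5@3: h1:9  h2:9  h3:9  h4:9  h5:9  h6:9  h7:5  h8:5 — peak 9.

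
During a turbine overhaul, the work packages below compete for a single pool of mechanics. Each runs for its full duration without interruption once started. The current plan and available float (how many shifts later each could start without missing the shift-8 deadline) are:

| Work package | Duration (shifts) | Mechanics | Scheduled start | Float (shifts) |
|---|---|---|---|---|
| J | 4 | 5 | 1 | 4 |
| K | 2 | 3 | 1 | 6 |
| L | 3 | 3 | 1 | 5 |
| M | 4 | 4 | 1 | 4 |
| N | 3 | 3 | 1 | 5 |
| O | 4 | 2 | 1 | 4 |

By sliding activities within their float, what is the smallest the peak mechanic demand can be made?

Early-start (J@1, K@1, L@1, M@1, N@1, O@1) gives peak 20: s1:20  s2:20  s3:17  s4:11  s5:0  s6:0  s7:0  s8:0.
Shift L→3, M→5, N→6, O→5.
Schedule J@1, K@1, L@3, M@5, N@6, O@5: s1:8  s2:8  s3:8  s4:8  s5:9  s6:9  s7:9  s8:9 — peak 9.
Total mechanic-shifts = 68 over 8 shifts ⇒ peak ≥ ⌈68/8⌉ = 9, so 9 is optimal.

9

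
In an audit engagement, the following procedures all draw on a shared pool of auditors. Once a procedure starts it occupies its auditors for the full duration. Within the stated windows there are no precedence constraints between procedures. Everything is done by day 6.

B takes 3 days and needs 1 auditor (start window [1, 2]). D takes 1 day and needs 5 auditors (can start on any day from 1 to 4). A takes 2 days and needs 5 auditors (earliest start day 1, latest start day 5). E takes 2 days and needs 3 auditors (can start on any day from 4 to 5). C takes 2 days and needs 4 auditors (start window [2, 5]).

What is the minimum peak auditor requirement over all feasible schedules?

Early-start (B@1, D@1, A@1, E@4, C@2) gives peak 11: d1:11  d2:10  d3:5  d4:3  d5:3  d6:0.
Shift A→2, C→4.
Schedule B@1, D@1, A@2, E@4, C@4: d1:6  d2:6  d3:6  d4:7  d5:7  d6:0 — peak 7.

7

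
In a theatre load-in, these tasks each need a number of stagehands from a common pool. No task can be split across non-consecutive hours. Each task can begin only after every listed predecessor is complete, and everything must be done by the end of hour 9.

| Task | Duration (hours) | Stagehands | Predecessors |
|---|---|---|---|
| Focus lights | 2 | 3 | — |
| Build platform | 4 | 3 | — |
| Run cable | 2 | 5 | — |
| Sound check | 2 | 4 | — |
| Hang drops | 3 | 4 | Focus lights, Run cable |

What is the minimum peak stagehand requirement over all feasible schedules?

Early-start (Focus lights@1, Build platform@1, Run cable@1, Sound check@1, Hang drops@3) gives peak 15: h1:15  h2:15  h3:7  h4:7  h5:4  h6:0  h7:0  h8:0  h9:0.
Shift Run cable→5, Sound check→3, Hang drops→7.
Schedule Focus lights@1, Build platform@1, Run cable@5, Sound check@3, Hang drops@7: h1:6  h2:6  h3:7  h4:7  h5:5  h6:5  h7:4  h8:4  h9:4 — peak 7.

7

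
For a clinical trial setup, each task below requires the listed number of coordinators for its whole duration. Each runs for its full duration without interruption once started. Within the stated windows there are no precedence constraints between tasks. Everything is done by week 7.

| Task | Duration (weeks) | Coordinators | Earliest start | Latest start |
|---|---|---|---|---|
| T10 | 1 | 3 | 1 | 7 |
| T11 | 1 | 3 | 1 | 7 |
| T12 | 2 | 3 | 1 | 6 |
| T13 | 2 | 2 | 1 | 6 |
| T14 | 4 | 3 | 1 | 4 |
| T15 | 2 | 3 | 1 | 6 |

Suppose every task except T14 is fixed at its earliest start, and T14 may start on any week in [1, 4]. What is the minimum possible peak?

14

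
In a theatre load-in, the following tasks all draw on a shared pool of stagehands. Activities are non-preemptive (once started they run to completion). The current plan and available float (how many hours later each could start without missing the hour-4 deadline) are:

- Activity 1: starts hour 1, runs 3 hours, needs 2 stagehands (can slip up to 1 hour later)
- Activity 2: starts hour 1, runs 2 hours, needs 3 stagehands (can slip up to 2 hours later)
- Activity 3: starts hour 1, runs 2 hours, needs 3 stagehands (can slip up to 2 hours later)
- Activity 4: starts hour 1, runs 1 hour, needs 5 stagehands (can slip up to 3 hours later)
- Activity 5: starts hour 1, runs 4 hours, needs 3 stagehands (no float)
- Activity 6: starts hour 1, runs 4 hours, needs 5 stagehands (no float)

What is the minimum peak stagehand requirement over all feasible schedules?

16

Early-start (Activity 1@1, Activity 2@1, Activity 3@1, Activity 4@1, Activity 5@1, Activity 6@1) gives peak 21: h1:21  h2:16  h3:10  h4:8.
Shift Activity 4→3.
Schedule Activity 1@1, Activity 2@1, Activity 3@1, Activity 4@3, Activity 5@1, Activity 6@1: h1:16  h2:16  h3:15  h4:8 — peak 16.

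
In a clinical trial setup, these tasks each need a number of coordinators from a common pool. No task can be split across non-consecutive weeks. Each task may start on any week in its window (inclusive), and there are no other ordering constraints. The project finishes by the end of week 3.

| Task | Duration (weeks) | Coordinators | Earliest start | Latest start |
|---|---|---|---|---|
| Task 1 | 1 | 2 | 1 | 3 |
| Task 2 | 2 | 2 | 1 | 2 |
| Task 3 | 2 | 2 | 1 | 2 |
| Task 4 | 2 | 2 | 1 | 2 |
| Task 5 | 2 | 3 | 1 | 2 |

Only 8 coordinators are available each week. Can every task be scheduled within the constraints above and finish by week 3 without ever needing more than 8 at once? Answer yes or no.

no

The minimum achievable peak is 9; 8 < 9, so no feasible schedule stays within the cap.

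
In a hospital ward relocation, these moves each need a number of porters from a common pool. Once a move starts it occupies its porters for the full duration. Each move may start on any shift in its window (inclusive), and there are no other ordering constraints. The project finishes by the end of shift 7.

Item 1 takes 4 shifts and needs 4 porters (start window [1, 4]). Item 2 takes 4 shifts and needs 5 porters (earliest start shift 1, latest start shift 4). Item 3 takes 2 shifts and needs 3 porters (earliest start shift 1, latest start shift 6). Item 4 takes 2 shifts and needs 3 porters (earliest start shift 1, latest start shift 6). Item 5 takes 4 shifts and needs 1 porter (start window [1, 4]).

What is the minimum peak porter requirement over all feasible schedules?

Early-start (Item 1@1, Item 2@1, Item 3@1, Item 4@1, Item 5@1) gives peak 16: s1:16  s2:16  s3:10  s4:10  s5:0  s6:0  s7:0.
Shift Item 3→5, Item 4→5.
Schedule Item 1@1, Item 2@1, Item 3@5, Item 4@5, Item 5@1: s1:10  s2:10  s3:10  s4:10  s5:6  s6:6  s7:0 — peak 10.

10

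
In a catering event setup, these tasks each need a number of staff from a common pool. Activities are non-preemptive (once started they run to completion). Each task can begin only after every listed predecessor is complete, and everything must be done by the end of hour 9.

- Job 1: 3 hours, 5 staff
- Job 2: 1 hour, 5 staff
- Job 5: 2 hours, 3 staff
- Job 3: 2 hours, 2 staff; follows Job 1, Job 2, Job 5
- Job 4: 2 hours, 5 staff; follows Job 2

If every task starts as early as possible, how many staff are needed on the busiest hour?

Early-start schedule: Job 1@1, Job 2@1, Job 5@1, Job 3@4, Job 4@2.
Load per hour: hour 1: 13, hour 2: 13, hour 3: 10, hour 4: 2, hour 5: 2, hour 6: 0, hour 7: 0, hour 8: 0, hour 9: 0.
Peak is 13.

13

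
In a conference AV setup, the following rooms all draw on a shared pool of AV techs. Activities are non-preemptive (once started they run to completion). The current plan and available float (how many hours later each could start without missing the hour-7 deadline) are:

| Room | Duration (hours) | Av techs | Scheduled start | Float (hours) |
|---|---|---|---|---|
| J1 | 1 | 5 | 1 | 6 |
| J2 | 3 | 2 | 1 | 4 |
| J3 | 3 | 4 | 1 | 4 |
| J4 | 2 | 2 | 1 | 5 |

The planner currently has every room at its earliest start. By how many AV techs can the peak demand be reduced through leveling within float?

8

Early-start peak: h1:13  h2:8  h3:6  h4:0  h5:0  h6:0  h7:0 ⇒ 13.
Leveled (J1@1, J2@2, J3@5, J4@2): h1:5  h2:4  h3:4  h4:2  h5:4  h6:4  h7:4 ⇒ 5.
Reduction 13 − 5 = 8.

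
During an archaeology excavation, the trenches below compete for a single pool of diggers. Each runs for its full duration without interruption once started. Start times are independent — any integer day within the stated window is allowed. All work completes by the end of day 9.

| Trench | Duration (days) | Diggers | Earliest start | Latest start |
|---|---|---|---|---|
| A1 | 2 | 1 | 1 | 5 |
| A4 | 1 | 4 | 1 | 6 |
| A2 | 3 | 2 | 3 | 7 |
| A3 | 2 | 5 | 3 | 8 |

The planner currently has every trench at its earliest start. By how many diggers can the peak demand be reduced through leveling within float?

2

Early-start peak: d1:5  d2:1  d3:7  d4:7  d5:2  d6:0  d7:0  d8:0  d9:0 ⇒ 7.
Leveled (A1@1, A4@1, A2@3, A3@6): d1:5  d2:1  d3:2  d4:2  d5:2  d6:5  d7:5  d8:0  d9:0 ⇒ 5.
Reduction 7 − 5 = 2.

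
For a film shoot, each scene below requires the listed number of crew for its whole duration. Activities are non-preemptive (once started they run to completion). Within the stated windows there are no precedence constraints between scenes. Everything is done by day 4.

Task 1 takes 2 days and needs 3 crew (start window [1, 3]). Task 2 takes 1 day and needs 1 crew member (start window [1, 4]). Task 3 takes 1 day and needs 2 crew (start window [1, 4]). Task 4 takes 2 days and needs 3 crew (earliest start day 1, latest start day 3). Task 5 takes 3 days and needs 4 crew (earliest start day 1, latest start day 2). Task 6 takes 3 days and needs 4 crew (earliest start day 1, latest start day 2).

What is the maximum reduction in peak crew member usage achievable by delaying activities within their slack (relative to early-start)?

Early-start peak: d1:17  d2:14  d3:8  d4:0 ⇒ 17.
Leveled (Task 1@1, Task 2@1, Task 3@1, Task 4@3, Task 5@1, Task 6@2): d1:10  d2:11  d3:11  d4:7 ⇒ 11.
Reduction 17 − 11 = 6.

6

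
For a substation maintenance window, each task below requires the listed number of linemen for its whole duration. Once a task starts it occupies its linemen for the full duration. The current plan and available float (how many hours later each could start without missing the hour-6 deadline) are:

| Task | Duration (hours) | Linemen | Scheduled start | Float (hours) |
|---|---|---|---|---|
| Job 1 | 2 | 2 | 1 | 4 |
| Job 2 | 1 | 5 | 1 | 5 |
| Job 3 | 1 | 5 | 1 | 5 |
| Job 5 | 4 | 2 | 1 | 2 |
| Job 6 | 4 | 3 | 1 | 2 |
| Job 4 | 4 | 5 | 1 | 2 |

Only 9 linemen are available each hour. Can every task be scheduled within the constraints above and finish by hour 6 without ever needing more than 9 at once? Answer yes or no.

no

The minimum achievable peak is 10; 9 < 10, so no feasible schedule stays within the cap.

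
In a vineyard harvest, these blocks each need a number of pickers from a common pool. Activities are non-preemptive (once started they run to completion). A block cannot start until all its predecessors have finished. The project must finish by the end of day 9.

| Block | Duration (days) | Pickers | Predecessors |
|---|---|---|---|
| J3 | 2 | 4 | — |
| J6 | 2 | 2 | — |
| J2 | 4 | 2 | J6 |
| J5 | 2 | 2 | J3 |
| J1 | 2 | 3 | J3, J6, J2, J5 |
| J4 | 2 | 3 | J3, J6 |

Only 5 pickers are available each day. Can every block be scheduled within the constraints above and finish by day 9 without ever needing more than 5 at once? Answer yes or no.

no

The minimum achievable peak is 6; 5 < 6, so no feasible schedule stays within the cap.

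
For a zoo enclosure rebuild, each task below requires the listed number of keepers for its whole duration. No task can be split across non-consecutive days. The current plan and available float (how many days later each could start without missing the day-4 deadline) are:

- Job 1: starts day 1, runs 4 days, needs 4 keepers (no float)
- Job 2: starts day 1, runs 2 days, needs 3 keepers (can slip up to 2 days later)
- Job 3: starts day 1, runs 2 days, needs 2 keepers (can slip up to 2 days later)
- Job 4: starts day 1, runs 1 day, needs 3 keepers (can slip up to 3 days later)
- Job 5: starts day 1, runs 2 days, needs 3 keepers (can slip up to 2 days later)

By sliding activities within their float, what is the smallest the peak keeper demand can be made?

10

Early-start (Job 1@1, Job 2@1, Job 3@1, Job 4@1, Job 5@1) gives peak 15: d1:15  d2:12  d3:4  d4:4.
Shift Job 4→3, Job 5→3.
Schedule Job 1@1, Job 2@1, Job 3@1, Job 4@3, Job 5@3: d1:9  d2:9  d3:10  d4:7 — peak 10.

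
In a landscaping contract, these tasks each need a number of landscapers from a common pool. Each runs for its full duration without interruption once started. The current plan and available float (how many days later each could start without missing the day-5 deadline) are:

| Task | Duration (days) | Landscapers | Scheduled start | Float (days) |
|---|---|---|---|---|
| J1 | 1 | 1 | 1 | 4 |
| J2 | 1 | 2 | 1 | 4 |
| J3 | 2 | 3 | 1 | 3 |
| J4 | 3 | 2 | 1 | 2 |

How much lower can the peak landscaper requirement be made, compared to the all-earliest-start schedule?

Early-start peak: d1:8  d2:5  d3:2  d4:0  d5:0 ⇒ 8.
Leveled (J1@1, J2@2, J3@4, J4@1): d1:3  d2:4  d3:2  d4:3  d5:3 ⇒ 4.
Reduction 8 − 4 = 4.

4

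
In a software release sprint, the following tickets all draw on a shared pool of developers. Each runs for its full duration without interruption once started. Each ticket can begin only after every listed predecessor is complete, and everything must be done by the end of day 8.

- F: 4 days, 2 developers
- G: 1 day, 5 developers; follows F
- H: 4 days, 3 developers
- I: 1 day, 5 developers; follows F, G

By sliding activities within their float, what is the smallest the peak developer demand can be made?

Schedule F@1, G@5, H@1, I@6: d1:5  d2:5  d3:5  d4:5  d5:5  d6:5  d7:0  d8:0 — peak 5.

5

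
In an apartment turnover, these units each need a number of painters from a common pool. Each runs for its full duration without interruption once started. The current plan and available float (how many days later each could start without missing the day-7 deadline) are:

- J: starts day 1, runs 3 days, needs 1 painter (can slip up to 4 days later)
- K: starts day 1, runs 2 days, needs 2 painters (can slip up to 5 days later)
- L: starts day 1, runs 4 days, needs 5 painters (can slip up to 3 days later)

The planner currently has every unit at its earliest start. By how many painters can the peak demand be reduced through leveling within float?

3

Early-start peak: d1:8  d2:8  d3:6  d4:5  d5:0  d6:0  d7:0 ⇒ 8.
Leveled (J@1, K@1, L@4): d1:3  d2:3  d3:1  d4:5  d5:5  d6:5  d7:5 ⇒ 5.
Reduction 8 − 5 = 3.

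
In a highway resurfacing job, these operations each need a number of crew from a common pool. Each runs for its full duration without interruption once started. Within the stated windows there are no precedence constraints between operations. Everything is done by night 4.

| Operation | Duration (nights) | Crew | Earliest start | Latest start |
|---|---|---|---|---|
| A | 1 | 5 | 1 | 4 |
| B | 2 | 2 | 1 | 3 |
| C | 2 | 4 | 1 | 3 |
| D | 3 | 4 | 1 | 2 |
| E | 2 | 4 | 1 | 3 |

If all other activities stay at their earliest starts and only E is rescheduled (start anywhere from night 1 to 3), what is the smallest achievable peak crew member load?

E@1: n1:19  n2:14  n3:4  n4:0 → peak 19
E@2: n1:15  n2:14  n3:8  n4:0 → peak 15
E@3: n1:15  n2:10  n3:8  n4:4 → peak 15
Best is E@2, peak 15.

15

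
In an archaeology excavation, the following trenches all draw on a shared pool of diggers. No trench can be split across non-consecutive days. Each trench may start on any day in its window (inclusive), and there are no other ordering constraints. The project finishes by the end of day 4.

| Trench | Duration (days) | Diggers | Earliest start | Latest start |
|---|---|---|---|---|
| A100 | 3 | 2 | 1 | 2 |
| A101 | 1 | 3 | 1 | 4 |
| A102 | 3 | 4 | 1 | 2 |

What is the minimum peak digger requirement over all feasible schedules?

Early-start (A100@1, A101@1, A102@1) gives peak 9: d1:9  d2:6  d3:6  d4:0.
Shift A102→2.
Schedule A100@1, A101@1, A102@2: d1:5  d2:6  d3:6  d4:4 — peak 6.
Total digger-days = 21 over 4 days ⇒ peak ≥ ⌈21/4⌉ = 6, so 6 is optimal.

6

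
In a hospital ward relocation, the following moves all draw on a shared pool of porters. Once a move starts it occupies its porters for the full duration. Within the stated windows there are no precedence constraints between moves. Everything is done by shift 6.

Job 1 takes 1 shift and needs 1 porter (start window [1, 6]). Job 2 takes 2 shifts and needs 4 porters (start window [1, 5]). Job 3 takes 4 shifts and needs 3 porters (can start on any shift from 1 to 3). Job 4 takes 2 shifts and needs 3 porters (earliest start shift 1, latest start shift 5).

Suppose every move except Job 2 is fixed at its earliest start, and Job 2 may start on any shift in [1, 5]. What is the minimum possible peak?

7

Job 2@1: s1:11  s2:10  s3:3  s4:3  s5:0  s6:0 → peak 11
Job 2@2: s1:7  s2:10  s3:7  s4:3  s5:0  s6:0 → peak 10
Job 2@3: s1:7  s2:6  s3:7  s4:7  s5:0  s6:0 → peak 7
Job 2@4: s1:7  s2:6  s3:3  s4:7  s5:4  s6:0 → peak 7
Job 2@5: s1:7  s2:6  s3:3  s4:3  s5:4  s6:4 → peak 7
Best is Job 2@3, peak 7.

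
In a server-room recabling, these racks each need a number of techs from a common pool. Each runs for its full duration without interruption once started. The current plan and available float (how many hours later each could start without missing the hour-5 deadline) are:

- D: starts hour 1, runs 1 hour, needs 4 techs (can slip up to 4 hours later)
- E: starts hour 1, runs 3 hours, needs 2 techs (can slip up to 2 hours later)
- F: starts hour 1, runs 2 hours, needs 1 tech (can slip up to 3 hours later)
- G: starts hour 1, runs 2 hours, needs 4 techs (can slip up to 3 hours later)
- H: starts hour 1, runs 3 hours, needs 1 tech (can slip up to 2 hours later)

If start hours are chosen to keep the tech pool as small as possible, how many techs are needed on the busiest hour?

6

Early-start (D@1, E@1, F@1, G@1, H@1) gives peak 12: h1:12  h2:8  h3:3  h4:0  h5:0.
Shift F→2, G→4, H→2.
Schedule D@1, E@1, F@2, G@4, H@2: h1:6  h2:4  h3:4  h4:5  h5:4 — peak 6.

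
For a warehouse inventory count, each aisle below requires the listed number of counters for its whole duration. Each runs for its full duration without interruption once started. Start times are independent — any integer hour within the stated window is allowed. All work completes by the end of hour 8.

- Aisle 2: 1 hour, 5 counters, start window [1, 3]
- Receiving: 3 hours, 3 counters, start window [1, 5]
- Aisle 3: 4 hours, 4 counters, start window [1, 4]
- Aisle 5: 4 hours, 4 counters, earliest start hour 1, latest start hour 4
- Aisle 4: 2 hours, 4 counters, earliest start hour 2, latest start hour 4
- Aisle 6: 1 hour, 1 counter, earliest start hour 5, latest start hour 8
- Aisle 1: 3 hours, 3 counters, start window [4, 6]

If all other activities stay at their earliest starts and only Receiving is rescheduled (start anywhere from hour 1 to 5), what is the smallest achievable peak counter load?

13

Receiving@1: h1:16  h2:15  h3:15  h4:11  h5:4  h6:3  h7:0  h8:0 → peak 16
Receiving@2: h1:13  h2:15  h3:15  h4:14  h5:4  h6:3  h7:0  h8:0 → peak 15
Receiving@3: h1:13  h2:12  h3:15  h4:14  h5:7  h6:3  h7:0  h8:0 → peak 15
Receiving@4: h1:13  h2:12  h3:12  h4:14  h5:7  h6:6  h7:0  h8:0 → peak 14
Receiving@5: h1:13  h2:12  h3:12  h4:11  h5:7  h6:6  h7:3  h8:0 → peak 13
Best is Receiving@5, peak 13.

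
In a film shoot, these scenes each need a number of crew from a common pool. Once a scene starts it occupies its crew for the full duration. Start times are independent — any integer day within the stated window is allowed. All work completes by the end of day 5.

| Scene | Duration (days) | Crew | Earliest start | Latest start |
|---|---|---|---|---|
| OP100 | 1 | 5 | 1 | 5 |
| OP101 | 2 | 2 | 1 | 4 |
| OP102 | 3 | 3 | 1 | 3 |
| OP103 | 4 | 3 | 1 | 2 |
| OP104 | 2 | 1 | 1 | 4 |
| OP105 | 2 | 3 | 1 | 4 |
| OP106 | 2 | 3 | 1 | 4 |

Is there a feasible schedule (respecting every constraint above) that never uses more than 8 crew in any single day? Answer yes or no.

no

Total crew member-days = 44; over 5 days the average is 44/5 > 8, so some day must exceed 8.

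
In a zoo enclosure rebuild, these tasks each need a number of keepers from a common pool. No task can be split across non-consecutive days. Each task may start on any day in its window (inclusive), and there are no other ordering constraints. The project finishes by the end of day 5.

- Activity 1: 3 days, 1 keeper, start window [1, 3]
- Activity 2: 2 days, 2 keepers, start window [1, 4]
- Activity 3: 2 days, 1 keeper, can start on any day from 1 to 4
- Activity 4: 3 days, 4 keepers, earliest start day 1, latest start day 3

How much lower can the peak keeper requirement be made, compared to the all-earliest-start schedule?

3

Early-start peak: d1:8  d2:8  d3:5  d4:0  d5:0 ⇒ 8.
Leveled (Activity 1@1, Activity 2@1, Activity 3@1, Activity 4@3): d1:4  d2:4  d3:5  d4:4  d5:4 ⇒ 5.
Reduction 8 − 5 = 3.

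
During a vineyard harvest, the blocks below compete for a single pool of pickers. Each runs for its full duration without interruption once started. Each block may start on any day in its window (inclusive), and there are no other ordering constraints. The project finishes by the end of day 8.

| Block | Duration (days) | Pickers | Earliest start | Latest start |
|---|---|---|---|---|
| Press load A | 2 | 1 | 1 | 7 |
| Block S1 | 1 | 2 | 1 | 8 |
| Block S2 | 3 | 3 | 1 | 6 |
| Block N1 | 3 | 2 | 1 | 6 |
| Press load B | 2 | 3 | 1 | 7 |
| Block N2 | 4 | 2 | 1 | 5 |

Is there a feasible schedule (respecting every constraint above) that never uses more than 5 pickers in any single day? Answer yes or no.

Schedule Press load A@1, Block S1@1, Block S2@2, Block N1@3, Press load B@6, Block N2@5: d1:3  d2:4  d3:5  d4:5  d5:4  d6:5  d7:5  d8:2 — peak 5 ≤ 5.

yes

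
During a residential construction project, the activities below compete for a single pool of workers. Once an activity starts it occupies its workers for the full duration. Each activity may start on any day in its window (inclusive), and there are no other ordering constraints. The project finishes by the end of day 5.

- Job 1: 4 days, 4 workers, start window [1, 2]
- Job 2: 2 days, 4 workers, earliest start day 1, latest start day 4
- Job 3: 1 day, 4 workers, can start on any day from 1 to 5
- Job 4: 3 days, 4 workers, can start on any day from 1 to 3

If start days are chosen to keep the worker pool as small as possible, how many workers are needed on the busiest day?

8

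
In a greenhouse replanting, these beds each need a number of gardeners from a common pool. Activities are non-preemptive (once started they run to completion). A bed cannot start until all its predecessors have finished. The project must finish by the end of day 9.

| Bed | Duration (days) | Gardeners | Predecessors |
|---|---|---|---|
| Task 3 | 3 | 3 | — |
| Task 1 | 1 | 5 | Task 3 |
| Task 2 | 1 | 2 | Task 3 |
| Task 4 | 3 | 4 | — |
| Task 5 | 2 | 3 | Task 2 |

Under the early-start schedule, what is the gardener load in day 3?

7

At early start, day 3 has: Task 3, Task 4.
Demand: 3 + 4 = 7.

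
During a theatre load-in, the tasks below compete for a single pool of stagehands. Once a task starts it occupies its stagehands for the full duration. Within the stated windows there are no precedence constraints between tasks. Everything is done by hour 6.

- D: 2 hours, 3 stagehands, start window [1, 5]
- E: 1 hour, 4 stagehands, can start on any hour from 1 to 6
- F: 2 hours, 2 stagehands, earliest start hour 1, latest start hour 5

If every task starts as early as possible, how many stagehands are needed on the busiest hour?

9

Early-start schedule: D@1, E@1, F@1.
Load per hour: hour 1: 9, hour 2: 5, hour 3: 0, hour 4: 0, hour 5: 0, hour 6: 0.
Peak is 9.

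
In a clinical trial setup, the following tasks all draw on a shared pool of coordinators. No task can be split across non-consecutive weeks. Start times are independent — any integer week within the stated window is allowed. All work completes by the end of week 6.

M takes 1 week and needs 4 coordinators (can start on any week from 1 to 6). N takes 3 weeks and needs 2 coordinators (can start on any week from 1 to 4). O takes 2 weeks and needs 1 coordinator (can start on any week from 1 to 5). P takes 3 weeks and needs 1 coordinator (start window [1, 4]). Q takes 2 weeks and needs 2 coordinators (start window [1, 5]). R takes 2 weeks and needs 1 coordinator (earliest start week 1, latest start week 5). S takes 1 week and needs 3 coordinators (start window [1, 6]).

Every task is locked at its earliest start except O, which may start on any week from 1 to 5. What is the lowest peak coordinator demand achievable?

13

O@1: w1:14  w2:7  w3:3  w4:0  w5:0  w6:0 → peak 14
O@2: w1:13  w2:7  w3:4  w4:0  w5:0  w6:0 → peak 13
O@3: w1:13  w2:6  w3:4  w4:1  w5:0  w6:0 → peak 13
O@4: w1:13  w2:6  w3:3  w4:1  w5:1  w6:0 → peak 13
O@5: w1:13  w2:6  w3:3  w4:0  w5:1  w6:1 → peak 13
Best is O@2, peak 13.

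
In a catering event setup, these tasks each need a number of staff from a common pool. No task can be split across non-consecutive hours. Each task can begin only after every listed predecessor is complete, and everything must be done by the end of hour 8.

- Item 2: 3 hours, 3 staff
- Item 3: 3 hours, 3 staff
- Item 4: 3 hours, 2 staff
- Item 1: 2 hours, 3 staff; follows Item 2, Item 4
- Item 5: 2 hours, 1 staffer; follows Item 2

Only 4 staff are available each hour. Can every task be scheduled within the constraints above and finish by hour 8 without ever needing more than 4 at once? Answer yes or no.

The minimum achievable peak is 5; 4 < 5, so no feasible schedule stays within the cap.

no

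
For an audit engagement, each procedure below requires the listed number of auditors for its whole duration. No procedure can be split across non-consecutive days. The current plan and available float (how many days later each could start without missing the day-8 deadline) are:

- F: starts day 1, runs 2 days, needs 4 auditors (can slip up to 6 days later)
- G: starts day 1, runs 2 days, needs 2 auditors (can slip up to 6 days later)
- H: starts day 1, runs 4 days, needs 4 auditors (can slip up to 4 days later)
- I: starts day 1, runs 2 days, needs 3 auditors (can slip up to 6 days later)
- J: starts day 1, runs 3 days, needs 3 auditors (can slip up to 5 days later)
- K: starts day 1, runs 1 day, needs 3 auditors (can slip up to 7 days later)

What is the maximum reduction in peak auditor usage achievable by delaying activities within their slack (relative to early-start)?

12

Early-start peak: d1:19  d2:16  d3:7  d4:4  d5:0  d6:0  d7:0  d8:0 ⇒ 19.
Leveled (F@1, G@1, H@3, I@3, J@5, K@7): d1:6  d2:6  d3:7  d4:7  d5:7  d6:7  d7:6  d8:0 ⇒ 7.
Reduction 19 − 7 = 12.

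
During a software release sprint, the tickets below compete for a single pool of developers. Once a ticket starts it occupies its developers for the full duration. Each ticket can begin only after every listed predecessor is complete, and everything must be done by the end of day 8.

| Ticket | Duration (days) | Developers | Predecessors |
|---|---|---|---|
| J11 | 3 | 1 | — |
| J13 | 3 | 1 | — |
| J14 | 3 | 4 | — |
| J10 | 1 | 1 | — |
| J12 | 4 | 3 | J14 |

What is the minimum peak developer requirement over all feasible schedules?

Early-start (J11@1, J13@1, J14@1, J10@1, J12@4) gives peak 7: d1:7  d2:6  d3:6  d4:3  d5:3  d6:3  d7:3  d8:0.
Shift J13→4, J10→4.
Schedule J11@1, J13@4, J14@1, J10@4, J12@4: d1:5  d2:5  d3:5  d4:5  d5:4  d6:4  d7:3  d8:0 — peak 5.

5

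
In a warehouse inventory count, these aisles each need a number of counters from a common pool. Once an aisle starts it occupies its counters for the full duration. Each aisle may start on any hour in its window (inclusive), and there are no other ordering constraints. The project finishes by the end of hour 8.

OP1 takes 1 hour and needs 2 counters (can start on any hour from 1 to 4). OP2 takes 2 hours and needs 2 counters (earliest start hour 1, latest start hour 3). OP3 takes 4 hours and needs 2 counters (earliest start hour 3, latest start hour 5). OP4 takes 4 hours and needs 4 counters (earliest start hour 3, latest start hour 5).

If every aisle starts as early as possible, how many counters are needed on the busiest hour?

Early-start schedule: OP1@1, OP2@1, OP3@3, OP4@3.
Load per hour: hour 1: 4, hour 2: 2, hour 3: 6, hour 4: 6, hour 5: 6, hour 6: 6, hour 7: 0, hour 8: 0.
Peak is 6.

6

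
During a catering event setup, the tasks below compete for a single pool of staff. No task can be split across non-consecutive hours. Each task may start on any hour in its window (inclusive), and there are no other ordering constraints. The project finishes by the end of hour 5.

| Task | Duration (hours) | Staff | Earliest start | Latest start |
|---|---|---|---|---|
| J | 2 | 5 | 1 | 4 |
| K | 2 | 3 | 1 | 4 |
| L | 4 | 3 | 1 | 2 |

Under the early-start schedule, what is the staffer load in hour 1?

11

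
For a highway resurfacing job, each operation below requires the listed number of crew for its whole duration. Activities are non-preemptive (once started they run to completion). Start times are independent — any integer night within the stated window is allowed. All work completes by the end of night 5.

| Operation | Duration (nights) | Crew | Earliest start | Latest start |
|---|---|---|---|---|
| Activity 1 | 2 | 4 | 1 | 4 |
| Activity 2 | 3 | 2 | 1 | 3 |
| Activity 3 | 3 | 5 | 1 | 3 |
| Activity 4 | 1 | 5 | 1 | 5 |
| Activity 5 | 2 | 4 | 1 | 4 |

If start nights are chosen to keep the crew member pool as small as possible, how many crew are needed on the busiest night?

10

Early-start (Activity 1@1, Activity 2@1, Activity 3@1, Activity 4@1, Activity 5@1) gives peak 20: n1:20  n2:15  n3:7  n4:0  n5:0.
Shift Activity 3→3, Activity 4→4.
Schedule Activity 1@1, Activity 2@1, Activity 3@3, Activity 4@4, Activity 5@1: n1:10  n2:10  n3:7  n4:10  n5:5 — peak 10.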